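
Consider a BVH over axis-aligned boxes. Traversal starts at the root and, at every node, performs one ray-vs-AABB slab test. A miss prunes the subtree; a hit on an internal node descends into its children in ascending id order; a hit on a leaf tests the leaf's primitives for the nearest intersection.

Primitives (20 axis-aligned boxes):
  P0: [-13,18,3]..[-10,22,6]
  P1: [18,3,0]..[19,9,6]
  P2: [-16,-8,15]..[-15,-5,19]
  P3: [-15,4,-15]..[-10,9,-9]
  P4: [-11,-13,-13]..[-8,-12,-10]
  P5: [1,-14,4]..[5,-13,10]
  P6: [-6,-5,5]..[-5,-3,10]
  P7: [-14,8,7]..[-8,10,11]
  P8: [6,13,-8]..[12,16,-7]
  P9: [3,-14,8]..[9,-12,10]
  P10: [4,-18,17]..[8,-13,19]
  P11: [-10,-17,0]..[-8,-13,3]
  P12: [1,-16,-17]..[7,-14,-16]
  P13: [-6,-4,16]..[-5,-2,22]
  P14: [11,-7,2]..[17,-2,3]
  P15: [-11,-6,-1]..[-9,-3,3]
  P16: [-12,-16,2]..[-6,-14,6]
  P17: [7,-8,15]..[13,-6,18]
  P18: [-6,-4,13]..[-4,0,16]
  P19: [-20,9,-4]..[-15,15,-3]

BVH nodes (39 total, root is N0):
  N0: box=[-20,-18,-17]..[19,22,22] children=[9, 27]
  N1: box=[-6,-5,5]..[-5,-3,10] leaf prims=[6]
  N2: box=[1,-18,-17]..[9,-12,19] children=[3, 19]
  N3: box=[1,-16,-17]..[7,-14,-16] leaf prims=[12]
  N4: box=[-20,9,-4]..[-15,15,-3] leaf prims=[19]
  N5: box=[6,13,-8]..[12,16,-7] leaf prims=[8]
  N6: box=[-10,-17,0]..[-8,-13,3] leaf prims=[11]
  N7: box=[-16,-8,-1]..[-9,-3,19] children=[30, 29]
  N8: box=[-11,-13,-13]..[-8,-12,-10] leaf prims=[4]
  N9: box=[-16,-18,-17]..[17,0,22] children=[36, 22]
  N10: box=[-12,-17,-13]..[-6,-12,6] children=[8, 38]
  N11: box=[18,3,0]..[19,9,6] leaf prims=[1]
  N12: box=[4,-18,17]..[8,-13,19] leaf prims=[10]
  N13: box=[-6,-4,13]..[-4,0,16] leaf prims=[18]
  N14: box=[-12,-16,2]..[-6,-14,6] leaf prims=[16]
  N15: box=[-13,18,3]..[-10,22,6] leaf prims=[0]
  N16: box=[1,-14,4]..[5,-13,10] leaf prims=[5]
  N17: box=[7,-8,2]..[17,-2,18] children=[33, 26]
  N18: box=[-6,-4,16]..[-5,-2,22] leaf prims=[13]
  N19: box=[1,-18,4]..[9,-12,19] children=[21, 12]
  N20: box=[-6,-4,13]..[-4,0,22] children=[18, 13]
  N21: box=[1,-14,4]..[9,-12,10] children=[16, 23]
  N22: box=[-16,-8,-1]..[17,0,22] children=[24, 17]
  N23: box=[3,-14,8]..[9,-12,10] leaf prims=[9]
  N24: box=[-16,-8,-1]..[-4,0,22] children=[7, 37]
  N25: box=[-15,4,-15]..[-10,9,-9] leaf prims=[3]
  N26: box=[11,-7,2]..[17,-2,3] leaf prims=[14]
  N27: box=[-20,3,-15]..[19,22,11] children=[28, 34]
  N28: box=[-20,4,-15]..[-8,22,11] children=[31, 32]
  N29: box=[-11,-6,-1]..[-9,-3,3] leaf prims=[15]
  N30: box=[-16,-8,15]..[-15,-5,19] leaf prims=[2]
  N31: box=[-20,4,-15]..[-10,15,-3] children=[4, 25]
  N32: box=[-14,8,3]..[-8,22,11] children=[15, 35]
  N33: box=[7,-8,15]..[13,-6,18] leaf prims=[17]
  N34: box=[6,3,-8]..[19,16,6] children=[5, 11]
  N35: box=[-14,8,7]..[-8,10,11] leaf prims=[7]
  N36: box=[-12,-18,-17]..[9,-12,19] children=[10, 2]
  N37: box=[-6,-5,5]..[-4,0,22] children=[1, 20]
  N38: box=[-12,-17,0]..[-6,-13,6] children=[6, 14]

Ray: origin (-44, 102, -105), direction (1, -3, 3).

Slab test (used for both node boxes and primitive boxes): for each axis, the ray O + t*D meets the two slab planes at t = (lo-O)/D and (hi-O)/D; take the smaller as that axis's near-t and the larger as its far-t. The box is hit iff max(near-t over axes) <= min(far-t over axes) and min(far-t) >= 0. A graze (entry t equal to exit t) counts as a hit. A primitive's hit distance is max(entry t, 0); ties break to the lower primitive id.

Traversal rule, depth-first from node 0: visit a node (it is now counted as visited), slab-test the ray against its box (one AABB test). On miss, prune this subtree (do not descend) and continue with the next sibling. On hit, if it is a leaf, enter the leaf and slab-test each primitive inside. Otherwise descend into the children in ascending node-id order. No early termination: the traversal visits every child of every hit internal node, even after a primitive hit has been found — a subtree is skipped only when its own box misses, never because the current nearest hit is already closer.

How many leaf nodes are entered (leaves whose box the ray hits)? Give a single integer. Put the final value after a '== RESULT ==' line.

Traverse from the root:
N0 x:[24,63] y:[80/3,40] z:[88/3,127/3] -> hit [88/3,40], descend [9, 27]
  N9 x:[28,61] y:[34,40] z:[88/3,127/3] -> hit [34,40], descend [22, 36]
    N22 x:[28,61] y:[34,110/3] z:[104/3,127/3] -> hit [104/3,110/3], descend [17, 24]
      N17 x:[51,61] y:[104/3,110/3] z:[107/3,41] -> miss, prune
      N24 x:[28,40] y:[34,110/3] z:[104/3,127/3] -> hit [104/3,110/3], descend [7, 37]
        N7 x:[28,35] y:[35,110/3] z:[104/3,124/3] -> hit [35,35], descend [29, 30]
          N29 x:[33,35] y:[35,36] z:[104/3,36] -> hit [35,35] leaf, test {P15@t=35}
          N30 x:[28,29] y:[107/3,110/3] z:[40,124/3] -> miss, prune
        N37 x:[38,40] y:[34,107/3] z:[110/3,127/3] -> miss, prune
    N36 x:[32,53] y:[38,40] z:[88/3,124/3] -> hit [38,40], descend [2, 10]
      N2 x:[45,53] y:[38,40] z:[88/3,124/3] -> miss, prune
      N10 x:[32,38] y:[38,119/3] z:[92/3,37] -> miss, prune
  N27 x:[24,63] y:[80/3,33] z:[30,116/3] -> hit [30,33], descend [28, 34]
    N28 x:[24,36] y:[80/3,98/3] z:[30,116/3] -> hit [30,98/3], descend [31, 32]
      N31 x:[24,34] y:[29,98/3] z:[30,34] -> hit [30,98/3], descend [4, 25]
        N4 x:[24,29] y:[29,31] z:[101/3,34] -> miss, prune
        N25 x:[29,34] y:[31,98/3] z:[30,32] -> hit [31,32] leaf, test {P3@t=31}
      N32 x:[30,36] y:[80/3,94/3] z:[36,116/3] -> miss, prune
    N34 x:[50,63] y:[86/3,33] z:[97/3,37] -> miss, prune

19 AABB tests over nodes [0, 9, 22, 17, 24, 7, 29, 30, 37, 36, 2, 10, 27, 28, 31, 4, 25, 32, 34]; 2 leaves entered; closest P3.

== RESULT ==
2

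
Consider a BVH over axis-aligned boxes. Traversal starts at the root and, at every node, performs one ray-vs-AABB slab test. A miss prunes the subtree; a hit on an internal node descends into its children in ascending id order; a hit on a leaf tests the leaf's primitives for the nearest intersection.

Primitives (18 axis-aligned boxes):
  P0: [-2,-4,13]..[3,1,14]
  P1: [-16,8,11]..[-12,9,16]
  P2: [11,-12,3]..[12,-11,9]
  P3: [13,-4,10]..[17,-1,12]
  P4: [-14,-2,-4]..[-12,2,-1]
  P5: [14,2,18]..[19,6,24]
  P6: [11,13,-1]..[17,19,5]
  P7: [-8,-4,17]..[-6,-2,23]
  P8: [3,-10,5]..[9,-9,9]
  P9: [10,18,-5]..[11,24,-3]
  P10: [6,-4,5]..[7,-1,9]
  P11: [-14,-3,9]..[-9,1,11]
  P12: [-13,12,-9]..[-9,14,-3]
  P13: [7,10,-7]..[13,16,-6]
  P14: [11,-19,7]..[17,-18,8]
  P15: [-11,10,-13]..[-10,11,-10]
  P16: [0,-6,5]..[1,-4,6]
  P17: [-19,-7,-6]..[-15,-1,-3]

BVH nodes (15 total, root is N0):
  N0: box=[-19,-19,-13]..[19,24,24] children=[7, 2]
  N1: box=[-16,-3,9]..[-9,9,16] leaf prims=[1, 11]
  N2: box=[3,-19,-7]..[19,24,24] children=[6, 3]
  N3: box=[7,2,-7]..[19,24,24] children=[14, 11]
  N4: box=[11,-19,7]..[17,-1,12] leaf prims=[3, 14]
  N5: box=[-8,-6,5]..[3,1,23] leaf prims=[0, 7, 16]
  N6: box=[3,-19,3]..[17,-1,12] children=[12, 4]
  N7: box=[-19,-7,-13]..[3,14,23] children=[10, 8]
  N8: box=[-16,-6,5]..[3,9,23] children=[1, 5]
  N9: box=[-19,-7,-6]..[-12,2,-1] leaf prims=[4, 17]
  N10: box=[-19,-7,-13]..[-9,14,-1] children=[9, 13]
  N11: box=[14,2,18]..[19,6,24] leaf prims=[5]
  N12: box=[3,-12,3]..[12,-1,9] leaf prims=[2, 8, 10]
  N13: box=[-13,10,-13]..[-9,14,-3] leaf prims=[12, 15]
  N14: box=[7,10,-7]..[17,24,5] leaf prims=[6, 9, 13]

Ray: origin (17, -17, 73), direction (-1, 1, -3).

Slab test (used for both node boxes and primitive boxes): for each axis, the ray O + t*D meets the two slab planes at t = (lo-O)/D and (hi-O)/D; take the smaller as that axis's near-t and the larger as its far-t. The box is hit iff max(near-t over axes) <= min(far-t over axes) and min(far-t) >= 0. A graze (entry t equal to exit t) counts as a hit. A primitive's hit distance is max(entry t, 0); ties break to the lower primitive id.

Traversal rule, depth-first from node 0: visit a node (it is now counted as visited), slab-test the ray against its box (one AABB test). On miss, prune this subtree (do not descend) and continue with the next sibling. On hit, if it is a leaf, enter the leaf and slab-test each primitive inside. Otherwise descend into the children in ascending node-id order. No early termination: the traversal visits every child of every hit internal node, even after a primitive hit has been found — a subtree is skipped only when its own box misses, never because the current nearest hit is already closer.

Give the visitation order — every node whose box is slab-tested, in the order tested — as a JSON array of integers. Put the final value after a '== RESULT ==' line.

Walk:
N0 x:[-2,36] y:[-2,41] z:[49/3,86/3] -> hit [49/3,86/3], descend [2, 7]
  N2 x:[-2,14] y:[-2,41] z:[49/3,80/3] -> miss, prune
  N7 x:[14,36] y:[10,31] z:[50/3,86/3] -> hit [50/3,86/3], descend [8, 10]
    N8 x:[14,33] y:[11,26] z:[50/3,68/3] -> hit [50/3,68/3], descend [1, 5]
      N1 x:[26,33] y:[14,26] z:[19,64/3] -> miss, prune
      N5 x:[14,25] y:[11,18] z:[50/3,68/3] -> hit [50/3,18] leaf, test {P0(miss), P7(miss), P16(miss)}
    N10 x:[26,36] y:[10,31] z:[74/3,86/3] -> hit [26,86/3], descend [9, 13]
      N9 x:[29,36] y:[10,19] z:[74/3,79/3] -> miss, prune
      N13 x:[26,30] y:[27,31] z:[76/3,86/3] -> hit [27,86/3] leaf, test {P12(miss), P15@t=83/3}

Visited [0, 2, 7, 8, 1, 5, 10, 9, 13]. Tests: 9 box, 2 leaf. Nearest: P15.

== RESULT ==
[0, 2, 7, 8, 1, 5, 10, 9, 13]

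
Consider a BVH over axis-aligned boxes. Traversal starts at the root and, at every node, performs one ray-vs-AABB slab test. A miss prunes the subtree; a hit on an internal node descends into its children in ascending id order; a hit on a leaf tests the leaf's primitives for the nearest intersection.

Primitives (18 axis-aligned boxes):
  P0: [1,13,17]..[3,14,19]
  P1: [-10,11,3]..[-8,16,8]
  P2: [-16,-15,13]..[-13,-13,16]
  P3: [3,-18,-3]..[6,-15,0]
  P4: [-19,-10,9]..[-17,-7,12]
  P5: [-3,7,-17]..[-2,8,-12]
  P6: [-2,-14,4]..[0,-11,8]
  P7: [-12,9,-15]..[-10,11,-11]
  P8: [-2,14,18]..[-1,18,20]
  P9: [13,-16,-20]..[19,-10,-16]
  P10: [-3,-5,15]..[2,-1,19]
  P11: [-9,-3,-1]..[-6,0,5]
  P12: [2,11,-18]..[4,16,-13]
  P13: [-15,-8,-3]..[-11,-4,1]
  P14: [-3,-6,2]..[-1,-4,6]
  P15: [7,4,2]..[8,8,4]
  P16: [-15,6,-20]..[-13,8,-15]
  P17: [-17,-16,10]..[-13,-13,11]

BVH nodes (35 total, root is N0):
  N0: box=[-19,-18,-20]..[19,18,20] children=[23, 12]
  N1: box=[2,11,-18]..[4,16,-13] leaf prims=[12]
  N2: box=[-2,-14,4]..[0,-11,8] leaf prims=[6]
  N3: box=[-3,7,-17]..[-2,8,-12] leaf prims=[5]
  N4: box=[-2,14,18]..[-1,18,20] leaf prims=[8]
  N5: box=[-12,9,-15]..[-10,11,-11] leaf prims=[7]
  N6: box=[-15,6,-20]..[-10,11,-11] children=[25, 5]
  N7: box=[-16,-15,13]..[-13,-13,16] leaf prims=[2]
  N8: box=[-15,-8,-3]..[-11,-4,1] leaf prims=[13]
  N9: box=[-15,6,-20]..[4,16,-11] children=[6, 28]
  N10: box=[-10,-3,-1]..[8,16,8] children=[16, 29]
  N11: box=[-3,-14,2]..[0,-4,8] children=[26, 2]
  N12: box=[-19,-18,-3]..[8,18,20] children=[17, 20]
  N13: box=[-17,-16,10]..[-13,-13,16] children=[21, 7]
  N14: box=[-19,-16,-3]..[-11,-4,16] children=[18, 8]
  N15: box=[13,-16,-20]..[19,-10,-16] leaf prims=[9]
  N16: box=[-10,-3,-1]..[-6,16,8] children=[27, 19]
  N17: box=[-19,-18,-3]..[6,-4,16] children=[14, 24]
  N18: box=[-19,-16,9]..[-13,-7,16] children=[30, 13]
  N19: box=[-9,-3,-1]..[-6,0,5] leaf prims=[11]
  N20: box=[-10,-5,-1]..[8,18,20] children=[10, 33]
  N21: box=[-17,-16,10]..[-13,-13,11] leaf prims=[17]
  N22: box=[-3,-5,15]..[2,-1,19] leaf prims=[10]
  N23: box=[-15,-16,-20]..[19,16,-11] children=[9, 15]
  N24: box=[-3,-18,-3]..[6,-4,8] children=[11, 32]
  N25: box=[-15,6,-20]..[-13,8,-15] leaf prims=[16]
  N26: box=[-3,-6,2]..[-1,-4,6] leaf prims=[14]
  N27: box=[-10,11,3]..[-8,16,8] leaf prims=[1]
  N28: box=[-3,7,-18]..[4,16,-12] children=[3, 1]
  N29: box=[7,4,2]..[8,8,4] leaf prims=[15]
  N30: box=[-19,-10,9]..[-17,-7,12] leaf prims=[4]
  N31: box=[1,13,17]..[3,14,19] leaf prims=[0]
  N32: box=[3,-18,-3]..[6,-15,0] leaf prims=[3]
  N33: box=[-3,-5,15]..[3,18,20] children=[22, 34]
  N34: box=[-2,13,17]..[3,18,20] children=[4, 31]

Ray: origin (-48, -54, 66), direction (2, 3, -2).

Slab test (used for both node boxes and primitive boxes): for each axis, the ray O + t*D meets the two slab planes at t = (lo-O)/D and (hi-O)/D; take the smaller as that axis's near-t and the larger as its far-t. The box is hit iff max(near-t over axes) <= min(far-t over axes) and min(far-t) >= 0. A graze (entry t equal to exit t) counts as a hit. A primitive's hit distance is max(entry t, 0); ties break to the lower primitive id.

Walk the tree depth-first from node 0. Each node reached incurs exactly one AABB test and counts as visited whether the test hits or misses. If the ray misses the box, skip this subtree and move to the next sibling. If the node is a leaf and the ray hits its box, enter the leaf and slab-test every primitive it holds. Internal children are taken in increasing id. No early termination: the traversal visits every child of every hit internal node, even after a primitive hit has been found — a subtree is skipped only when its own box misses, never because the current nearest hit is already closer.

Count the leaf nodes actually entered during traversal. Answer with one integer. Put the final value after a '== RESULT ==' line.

Traverse from the root:
N0 x:[29/2,67/2] y:[12,24] z:[23,43] -> hit [23,24], descend [12, 23]
  N12 x:[29/2,28] y:[12,24] z:[23,69/2] -> hit [23,24], descend [17, 20]
    N17 x:[29/2,27] y:[12,50/3] z:[25,69/2] -> miss, prune
    N20 x:[19,28] y:[49/3,24] z:[23,67/2] -> hit [23,24], descend [10, 33]
      N10 x:[19,28] y:[17,70/3] z:[29,67/2] -> miss, prune
      N33 x:[45/2,51/2] y:[49/3,24] z:[23,51/2] -> hit [23,24], descend [22, 34]
        N22 x:[45/2,25] y:[49/3,53/3] z:[47/2,51/2] -> miss, prune
        N34 x:[23,51/2] y:[67/3,24] z:[23,49/2] -> hit [23,24], descend [4, 31]
          N4 x:[23,47/2] y:[68/3,24] z:[23,24] -> hit [23,47/2] leaf, test {P8@t=23}
          N31 x:[49/2,51/2] y:[67/3,68/3] z:[47/2,49/2] -> miss, prune
  N23 x:[33/2,67/2] y:[38/3,70/3] z:[77/2,43] -> miss, prune

Summary -> nodes [0, 12, 17, 20, 10, 33, 22, 34, 4, 31, 23]; box-tests=11; leaf-entries=1; first=P8

== RESULT ==
1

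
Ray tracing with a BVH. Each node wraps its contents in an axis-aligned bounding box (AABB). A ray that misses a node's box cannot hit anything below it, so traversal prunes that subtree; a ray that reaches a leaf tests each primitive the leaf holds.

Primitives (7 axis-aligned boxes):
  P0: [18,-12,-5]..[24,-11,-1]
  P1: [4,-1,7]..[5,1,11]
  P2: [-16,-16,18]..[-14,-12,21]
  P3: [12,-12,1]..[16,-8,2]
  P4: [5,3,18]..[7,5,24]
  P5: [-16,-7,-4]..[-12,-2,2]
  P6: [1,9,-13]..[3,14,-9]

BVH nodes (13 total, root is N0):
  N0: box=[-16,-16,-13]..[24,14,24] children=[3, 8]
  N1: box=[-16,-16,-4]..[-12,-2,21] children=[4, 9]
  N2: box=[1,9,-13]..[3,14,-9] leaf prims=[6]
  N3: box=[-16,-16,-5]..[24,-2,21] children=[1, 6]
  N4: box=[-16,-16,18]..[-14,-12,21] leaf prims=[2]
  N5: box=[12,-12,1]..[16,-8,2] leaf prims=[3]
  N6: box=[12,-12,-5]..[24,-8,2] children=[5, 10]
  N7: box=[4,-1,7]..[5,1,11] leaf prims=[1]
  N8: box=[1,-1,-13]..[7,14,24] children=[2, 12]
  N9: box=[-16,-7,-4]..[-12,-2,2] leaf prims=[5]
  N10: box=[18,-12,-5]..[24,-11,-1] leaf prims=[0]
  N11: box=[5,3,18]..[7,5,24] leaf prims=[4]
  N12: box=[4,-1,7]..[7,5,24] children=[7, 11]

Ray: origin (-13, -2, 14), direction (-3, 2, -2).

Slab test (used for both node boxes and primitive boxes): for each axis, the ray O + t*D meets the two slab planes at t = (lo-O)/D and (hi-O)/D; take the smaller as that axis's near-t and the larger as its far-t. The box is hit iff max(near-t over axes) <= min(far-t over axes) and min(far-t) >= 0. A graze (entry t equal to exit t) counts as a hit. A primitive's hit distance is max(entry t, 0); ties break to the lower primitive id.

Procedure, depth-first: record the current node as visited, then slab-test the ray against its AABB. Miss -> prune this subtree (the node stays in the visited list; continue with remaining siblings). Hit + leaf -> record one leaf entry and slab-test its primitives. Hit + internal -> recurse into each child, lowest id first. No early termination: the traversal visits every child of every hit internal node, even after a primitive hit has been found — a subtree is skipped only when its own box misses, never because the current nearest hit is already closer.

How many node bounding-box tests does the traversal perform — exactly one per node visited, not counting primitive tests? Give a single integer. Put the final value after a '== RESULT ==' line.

Trace the traversal:
N0 x:[-37/3,1] y:[-7,8] z:[-5,27/2] -> hit [-5,1], descend [3, 8]
  N3 x:[-37/3,1] y:[-7,0] z:[-7/2,19/2] -> hit [-7/2,0], descend [1, 6]
    N1 x:[-1/3,1] y:[-7,0] z:[-7/2,9] -> hit [-1/3,0], descend [4, 9]
      N4 x:[1/3,1] y:[-7,-5] z:[-7/2,-2] -> miss, prune
      N9 x:[-1/3,1] y:[-5/2,0] z:[6,9] -> miss, prune
    N6 x:[-37/3,-25/3] y:[-5,-3] z:[6,19/2] -> miss, prune
  N8 x:[-20/3,-14/3] y:[1/2,8] z:[-5,27/2] -> miss, prune

Summary -> nodes [0, 3, 1, 4, 9, 6, 8]; box-tests=7; leaf-entries=0; first=miss

== RESULT ==
7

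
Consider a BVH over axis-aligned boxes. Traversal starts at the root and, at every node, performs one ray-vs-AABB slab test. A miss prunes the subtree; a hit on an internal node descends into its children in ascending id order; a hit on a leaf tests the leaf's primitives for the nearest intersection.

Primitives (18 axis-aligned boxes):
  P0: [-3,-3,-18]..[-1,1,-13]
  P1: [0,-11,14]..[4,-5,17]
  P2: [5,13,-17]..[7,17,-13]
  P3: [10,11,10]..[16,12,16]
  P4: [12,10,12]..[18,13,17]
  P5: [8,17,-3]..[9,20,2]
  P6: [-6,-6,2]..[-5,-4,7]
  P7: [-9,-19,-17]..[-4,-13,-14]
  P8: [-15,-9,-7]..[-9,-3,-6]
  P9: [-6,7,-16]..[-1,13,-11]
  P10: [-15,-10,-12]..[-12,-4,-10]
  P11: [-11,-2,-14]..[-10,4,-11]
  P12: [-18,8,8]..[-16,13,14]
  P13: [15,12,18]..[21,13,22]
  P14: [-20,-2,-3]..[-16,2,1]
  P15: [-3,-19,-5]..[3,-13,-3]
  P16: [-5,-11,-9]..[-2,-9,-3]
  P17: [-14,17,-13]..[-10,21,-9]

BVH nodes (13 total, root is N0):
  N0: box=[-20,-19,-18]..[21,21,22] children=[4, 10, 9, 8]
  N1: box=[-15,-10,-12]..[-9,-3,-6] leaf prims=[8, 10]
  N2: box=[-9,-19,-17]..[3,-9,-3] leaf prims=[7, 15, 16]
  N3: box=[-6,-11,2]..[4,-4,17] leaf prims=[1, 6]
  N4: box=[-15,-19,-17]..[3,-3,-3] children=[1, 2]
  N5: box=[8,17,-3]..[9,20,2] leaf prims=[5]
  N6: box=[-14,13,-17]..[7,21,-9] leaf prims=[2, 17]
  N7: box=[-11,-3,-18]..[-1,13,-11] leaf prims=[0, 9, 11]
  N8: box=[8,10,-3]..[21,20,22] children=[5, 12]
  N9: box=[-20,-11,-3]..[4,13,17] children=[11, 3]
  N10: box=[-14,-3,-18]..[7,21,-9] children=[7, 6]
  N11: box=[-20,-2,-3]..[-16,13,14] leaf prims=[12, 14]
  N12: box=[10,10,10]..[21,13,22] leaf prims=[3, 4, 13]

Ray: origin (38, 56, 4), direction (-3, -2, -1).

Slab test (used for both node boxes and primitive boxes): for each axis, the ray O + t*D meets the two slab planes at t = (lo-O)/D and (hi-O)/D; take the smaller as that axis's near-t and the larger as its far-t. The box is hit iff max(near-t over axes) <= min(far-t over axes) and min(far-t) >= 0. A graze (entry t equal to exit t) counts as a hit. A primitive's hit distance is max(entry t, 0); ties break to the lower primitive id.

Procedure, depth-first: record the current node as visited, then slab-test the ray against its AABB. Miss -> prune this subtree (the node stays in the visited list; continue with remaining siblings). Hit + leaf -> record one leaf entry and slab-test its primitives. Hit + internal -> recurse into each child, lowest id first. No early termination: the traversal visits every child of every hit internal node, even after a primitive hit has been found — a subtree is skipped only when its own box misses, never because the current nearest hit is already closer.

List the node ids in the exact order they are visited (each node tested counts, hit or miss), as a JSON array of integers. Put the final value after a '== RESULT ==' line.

Trace the traversal:
N0 x:[17/3,58/3] y:[35/2,75/2] z:[-18,22] -> hit [35/2,58/3], descend [4, 8, 9, 10]
  N4 x:[35/3,53/3] y:[59/2,75/2] z:[7,21] -> miss, prune
  N8 x:[17/3,10] y:[18,23] z:[-18,7] -> miss, prune
  N9 x:[34/3,58/3] y:[43/2,67/2] z:[-13,7] -> miss, prune
  N10 x:[31/3,52/3] y:[35/2,59/2] z:[13,22] -> miss, prune

Visited [0, 4, 8, 9, 10]. Tests: 5 box, 0 leaf. Nearest: miss.

== RESULT ==
[0, 4, 8, 9, 10]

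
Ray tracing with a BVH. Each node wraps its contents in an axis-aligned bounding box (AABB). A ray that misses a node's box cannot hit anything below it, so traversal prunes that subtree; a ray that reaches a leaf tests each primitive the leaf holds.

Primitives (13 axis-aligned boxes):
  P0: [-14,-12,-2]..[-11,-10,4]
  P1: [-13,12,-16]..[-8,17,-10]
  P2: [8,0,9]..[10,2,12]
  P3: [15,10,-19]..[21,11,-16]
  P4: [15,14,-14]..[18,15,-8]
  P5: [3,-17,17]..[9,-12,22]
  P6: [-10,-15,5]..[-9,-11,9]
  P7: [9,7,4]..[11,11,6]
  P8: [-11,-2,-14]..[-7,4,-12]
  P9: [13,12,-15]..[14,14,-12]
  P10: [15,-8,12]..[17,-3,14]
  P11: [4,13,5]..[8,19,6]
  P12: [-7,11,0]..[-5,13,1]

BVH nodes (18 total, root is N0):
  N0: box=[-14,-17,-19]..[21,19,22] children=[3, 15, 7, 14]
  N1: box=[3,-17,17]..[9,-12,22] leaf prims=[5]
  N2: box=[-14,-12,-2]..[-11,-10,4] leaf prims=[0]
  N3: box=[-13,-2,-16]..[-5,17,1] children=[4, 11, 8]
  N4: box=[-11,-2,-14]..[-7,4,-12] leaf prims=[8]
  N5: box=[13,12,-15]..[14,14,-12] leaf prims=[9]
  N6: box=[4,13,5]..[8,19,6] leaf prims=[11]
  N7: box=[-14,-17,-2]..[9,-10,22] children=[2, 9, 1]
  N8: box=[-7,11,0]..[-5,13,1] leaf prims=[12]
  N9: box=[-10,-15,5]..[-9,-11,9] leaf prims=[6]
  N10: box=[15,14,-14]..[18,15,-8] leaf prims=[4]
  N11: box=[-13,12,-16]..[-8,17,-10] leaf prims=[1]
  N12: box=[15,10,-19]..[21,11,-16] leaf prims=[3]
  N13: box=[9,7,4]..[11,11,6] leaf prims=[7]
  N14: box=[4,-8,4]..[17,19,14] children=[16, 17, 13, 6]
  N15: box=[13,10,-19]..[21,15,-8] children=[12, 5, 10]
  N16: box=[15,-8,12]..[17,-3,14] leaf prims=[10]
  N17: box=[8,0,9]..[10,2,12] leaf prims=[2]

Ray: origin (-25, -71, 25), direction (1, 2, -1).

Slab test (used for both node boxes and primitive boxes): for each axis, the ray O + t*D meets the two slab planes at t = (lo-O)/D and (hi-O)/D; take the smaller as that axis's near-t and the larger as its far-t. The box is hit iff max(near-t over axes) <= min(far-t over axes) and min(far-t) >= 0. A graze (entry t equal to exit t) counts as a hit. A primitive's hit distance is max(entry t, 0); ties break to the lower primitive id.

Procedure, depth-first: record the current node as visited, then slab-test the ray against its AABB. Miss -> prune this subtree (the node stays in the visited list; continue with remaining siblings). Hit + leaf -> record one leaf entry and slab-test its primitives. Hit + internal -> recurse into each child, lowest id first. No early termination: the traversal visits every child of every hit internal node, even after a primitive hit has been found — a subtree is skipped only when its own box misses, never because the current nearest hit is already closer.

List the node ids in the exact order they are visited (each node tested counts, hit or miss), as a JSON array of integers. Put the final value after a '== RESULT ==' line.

Traverse from the root:
N0 x:[11,46] y:[27,45] z:[3,44] -> hit [27,44], descend [3, 7, 14, 15]
  N3 x:[12,20] y:[69/2,44] z:[24,41] -> miss, prune
  N7 x:[11,34] y:[27,61/2] z:[3,27] -> hit [27,27], descend [1, 2, 9]
    N1 x:[28,34] y:[27,59/2] z:[3,8] -> miss, prune
    N2 x:[11,14] y:[59/2,61/2] z:[21,27] -> miss, prune
    N9 x:[15,16] y:[28,30] z:[16,20] -> miss, prune
  N14 x:[29,42] y:[63/2,45] z:[11,21] -> miss, prune
  N15 x:[38,46] y:[81/2,43] z:[33,44] -> hit [81/2,43], descend [5, 10, 12]
    N5 x:[38,39] y:[83/2,85/2] z:[37,40] -> miss, prune
    N10 x:[40,43] y:[85/2,43] z:[33,39] -> miss, prune
    N12 x:[40,46] y:[81/2,41] z:[41,44] -> hit [41,41] leaf, test {P3@t=41}

11 AABB tests over nodes [0, 3, 7, 1, 2, 9, 14, 15, 5, 10, 12]; 1 leaf entered; closest P3.

== RESULT ==
[0, 3, 7, 1, 2, 9, 14, 15, 5, 10, 12]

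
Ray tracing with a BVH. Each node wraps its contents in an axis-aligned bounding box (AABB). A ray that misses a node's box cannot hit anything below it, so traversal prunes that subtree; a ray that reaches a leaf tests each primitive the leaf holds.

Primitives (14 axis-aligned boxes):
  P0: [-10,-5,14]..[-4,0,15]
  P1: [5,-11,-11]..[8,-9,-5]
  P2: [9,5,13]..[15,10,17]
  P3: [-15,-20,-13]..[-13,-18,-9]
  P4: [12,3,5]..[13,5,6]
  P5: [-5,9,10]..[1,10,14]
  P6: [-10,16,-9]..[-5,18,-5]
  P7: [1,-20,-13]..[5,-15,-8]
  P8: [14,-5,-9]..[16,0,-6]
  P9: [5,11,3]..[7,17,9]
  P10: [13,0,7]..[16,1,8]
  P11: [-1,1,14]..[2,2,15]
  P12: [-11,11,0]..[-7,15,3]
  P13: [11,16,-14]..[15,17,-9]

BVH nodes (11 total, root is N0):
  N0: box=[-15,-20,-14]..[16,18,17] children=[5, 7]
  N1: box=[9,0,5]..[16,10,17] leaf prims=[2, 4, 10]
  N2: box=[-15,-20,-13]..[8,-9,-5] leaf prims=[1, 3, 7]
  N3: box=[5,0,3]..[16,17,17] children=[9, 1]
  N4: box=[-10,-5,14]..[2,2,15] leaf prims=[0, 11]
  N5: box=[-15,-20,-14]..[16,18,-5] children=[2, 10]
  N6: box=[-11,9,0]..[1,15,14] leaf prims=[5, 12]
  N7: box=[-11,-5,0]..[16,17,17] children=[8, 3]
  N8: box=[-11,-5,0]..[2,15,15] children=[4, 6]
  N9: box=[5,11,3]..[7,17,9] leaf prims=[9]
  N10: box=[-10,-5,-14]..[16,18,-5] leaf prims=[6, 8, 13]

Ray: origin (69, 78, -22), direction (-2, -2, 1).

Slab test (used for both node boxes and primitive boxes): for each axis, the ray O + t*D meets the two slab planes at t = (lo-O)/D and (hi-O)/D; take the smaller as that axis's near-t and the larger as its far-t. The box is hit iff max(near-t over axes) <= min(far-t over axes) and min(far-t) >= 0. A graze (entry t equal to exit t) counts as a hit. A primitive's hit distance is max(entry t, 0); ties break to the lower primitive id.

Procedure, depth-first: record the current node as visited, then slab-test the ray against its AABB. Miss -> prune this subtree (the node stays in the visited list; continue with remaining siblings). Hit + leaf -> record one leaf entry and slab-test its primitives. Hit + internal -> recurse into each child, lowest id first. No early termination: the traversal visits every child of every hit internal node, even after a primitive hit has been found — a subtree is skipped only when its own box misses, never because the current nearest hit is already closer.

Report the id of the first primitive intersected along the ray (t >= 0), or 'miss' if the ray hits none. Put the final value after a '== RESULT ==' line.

Trace the traversal:
N0 x:[53/2,42] y:[30,49] z:[8,39] -> hit [30,39], descend [5, 7]
  N5 x:[53/2,42] y:[30,49] z:[8,17] -> miss, prune
  N7 x:[53/2,40] y:[61/2,83/2] z:[22,39] -> hit [61/2,39], descend [3, 8]
    N3 x:[53/2,32] y:[61/2,39] z:[25,39] -> hit [61/2,32], descend [1, 9]
      N1 x:[53/2,30] y:[34,39] z:[27,39] -> miss, prune
      N9 x:[31,32] y:[61/2,67/2] z:[25,31] -> hit [31,31] leaf, test {P9@t=31}
    N8 x:[67/2,40] y:[63/2,83/2] z:[22,37] -> hit [67/2,37], descend [4, 6]
      N4 x:[67/2,79/2] y:[38,83/2] z:[36,37] -> miss, prune
      N6 x:[34,40] y:[63/2,69/2] z:[22,36] -> hit [34,69/2] leaf, test {P5@t=34, P12(miss)}

Summary -> nodes [0, 5, 7, 3, 1, 9, 8, 4, 6]; box-tests=9; leaf-entries=2; first=P9

== RESULT ==
9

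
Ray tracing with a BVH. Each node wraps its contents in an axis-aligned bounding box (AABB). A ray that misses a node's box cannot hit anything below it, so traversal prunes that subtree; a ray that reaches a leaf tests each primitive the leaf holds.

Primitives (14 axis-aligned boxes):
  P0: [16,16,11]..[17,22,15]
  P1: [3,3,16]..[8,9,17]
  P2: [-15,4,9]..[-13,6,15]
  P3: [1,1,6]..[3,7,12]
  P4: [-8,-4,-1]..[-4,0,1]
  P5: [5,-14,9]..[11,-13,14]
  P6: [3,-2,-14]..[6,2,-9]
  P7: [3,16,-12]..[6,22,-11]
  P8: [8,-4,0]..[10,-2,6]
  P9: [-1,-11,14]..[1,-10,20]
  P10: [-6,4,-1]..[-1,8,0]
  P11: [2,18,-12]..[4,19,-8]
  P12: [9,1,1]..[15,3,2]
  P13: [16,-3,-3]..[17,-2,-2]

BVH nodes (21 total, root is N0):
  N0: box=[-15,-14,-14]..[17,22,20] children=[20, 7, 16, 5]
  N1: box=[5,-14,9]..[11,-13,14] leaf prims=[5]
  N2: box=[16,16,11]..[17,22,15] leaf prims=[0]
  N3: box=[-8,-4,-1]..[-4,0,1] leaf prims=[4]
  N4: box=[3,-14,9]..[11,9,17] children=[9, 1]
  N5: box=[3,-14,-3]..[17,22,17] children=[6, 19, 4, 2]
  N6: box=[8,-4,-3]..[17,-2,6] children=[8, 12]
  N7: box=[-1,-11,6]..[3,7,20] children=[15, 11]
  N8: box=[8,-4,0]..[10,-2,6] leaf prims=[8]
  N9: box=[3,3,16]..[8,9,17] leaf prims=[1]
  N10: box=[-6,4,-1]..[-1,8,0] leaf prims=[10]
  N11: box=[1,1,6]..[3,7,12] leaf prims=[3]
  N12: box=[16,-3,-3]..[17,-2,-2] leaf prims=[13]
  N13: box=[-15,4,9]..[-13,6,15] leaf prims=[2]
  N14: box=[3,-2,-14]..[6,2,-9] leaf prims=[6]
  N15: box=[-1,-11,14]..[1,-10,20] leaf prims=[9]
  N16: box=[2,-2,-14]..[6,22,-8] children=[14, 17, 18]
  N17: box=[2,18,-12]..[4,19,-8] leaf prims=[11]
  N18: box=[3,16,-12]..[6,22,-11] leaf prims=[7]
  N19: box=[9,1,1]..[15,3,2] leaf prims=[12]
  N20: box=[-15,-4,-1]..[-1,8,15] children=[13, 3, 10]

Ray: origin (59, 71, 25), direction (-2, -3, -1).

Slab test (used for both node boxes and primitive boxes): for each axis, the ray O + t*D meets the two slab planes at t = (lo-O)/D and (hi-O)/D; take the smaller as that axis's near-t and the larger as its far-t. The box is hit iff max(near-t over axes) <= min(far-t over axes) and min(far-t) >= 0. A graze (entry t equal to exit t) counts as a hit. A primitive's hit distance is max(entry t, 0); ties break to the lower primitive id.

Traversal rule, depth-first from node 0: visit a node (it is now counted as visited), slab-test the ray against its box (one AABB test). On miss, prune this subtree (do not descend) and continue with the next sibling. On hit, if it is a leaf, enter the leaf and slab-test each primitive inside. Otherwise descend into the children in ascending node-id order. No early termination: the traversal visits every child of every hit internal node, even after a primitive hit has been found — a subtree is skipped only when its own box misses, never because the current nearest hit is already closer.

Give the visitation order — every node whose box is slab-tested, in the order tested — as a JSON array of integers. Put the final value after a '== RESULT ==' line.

Trace the traversal:
N0 x:[21,37] y:[49/3,85/3] z:[5,39] -> hit [21,85/3], descend [5, 7, 16, 20]
  N5 x:[21,28] y:[49/3,85/3] z:[8,28] -> hit [21,28], descend [2, 4, 6, 19]
    N2 x:[21,43/2] y:[49/3,55/3] z:[10,14] -> miss, prune
    N4 x:[24,28] y:[62/3,85/3] z:[8,16] -> miss, prune
    N6 x:[21,51/2] y:[73/3,25] z:[19,28] -> hit [73/3,25], descend [8, 12]
      N8 x:[49/2,51/2] y:[73/3,25] z:[19,25] -> hit [49/2,25] leaf, test {P8@t=49/2}
      N12 x:[21,43/2] y:[73/3,74/3] z:[27,28] -> miss, prune
    N19 x:[22,25] y:[68/3,70/3] z:[23,24] -> hit [23,70/3] leaf, test {P12@t=23}
  N7 x:[28,30] y:[64/3,82/3] z:[5,19] -> miss, prune
  N16 x:[53/2,57/2] y:[49/3,73/3] z:[33,39] -> miss, prune
  N20 x:[30,37] y:[21,25] z:[10,26] -> miss, prune

Summary -> nodes [0, 5, 2, 4, 6, 8, 12, 19, 7, 16, 20]; box-tests=11; leaf-entries=2; first=P12

== RESULT ==
[0, 5, 2, 4, 6, 8, 12, 19, 7, 16, 20]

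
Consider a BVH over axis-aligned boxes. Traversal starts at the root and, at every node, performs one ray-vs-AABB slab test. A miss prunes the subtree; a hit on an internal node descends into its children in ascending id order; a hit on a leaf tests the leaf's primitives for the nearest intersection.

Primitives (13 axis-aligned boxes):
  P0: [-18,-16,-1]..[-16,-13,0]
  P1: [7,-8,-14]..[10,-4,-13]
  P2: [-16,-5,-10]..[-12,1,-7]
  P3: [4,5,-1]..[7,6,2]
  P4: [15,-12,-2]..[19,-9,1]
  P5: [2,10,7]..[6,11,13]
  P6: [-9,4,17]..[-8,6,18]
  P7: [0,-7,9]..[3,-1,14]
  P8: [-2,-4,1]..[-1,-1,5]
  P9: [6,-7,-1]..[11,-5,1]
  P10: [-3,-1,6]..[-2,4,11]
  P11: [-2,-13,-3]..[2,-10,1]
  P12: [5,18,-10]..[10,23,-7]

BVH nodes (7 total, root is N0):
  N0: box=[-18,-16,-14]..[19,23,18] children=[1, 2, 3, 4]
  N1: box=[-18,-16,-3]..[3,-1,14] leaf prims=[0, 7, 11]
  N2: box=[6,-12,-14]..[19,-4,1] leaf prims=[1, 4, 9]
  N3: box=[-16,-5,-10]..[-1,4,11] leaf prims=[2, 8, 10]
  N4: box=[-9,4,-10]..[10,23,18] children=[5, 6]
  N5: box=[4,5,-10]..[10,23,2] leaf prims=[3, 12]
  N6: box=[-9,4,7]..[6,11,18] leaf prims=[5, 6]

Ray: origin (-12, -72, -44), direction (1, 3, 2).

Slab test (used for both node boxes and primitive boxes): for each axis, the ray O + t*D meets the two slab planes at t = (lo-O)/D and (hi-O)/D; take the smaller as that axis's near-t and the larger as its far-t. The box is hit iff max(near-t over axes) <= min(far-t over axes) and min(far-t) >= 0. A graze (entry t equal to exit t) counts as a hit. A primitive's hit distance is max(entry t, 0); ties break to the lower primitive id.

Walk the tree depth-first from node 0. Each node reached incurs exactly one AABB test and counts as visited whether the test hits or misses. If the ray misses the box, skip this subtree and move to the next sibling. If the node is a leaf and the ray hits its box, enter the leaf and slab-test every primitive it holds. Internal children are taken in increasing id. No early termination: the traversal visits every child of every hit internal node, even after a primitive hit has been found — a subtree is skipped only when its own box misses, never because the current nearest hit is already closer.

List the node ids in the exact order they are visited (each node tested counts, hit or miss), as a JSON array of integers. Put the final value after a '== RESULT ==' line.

Traverse from the root:
N0 x:[-6,31] y:[56/3,95/3] z:[15,31] -> hit [56/3,31], descend [1, 2, 3, 4]
  N1 x:[-6,15] y:[56/3,71/3] z:[41/2,29] -> miss, prune
  N2 x:[18,31] y:[20,68/3] z:[15,45/2] -> hit [20,45/2] leaf, test {P1(miss), P4(miss), P9@t=65/3}
  N3 x:[-4,11] y:[67/3,76/3] z:[17,55/2] -> miss, prune
  N4 x:[3,22] y:[76/3,95/3] z:[17,31] -> miss, prune

Summary -> nodes [0, 1, 2, 3, 4]; box-tests=5; leaf-entries=1; first=P9

== RESULT ==
[0, 1, 2, 3, 4]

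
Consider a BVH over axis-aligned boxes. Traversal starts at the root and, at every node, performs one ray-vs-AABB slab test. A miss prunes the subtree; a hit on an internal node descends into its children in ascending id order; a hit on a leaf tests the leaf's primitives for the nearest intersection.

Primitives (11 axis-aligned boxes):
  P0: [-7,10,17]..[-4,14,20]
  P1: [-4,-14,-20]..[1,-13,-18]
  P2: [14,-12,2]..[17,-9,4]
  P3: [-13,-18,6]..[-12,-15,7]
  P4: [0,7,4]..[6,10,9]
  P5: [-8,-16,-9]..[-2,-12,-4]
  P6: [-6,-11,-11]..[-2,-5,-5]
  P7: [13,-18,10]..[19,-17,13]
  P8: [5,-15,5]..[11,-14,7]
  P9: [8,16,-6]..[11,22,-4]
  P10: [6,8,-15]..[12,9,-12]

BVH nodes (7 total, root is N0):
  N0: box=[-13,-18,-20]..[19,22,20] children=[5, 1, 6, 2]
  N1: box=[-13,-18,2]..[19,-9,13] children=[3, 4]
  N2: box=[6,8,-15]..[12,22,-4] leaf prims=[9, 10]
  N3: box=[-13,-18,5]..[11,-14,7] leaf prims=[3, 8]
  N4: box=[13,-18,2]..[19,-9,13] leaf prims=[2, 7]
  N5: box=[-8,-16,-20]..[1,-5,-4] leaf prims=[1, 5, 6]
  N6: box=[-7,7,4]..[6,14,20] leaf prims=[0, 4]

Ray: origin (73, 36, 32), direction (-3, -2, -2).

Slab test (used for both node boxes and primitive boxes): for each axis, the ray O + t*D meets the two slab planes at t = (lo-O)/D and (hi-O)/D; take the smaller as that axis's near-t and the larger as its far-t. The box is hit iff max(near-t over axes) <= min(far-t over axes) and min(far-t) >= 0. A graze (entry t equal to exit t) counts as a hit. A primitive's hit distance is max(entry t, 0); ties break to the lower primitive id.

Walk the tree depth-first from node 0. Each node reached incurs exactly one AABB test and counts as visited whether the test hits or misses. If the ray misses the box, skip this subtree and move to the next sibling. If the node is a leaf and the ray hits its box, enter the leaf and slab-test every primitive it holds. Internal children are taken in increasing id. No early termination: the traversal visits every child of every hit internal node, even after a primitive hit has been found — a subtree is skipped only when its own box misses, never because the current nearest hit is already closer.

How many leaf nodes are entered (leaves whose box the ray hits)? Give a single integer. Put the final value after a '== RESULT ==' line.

Walk:
N0 x:[18,86/3] y:[7,27] z:[6,26] -> hit [18,26], descend [1, 2, 5, 6]
  N1 x:[18,86/3] y:[45/2,27] z:[19/2,15] -> miss, prune
  N2 x:[61/3,67/3] y:[7,14] z:[18,47/2] -> miss, prune
  N5 x:[24,27] y:[41/2,26] z:[18,26] -> hit [24,26] leaf, test {P1@t=25, P5(miss), P6(miss)}
  N6 x:[67/3,80/3] y:[11,29/2] z:[6,14] -> miss, prune

Visited [0, 1, 2, 5, 6]. Tests: 5 box, 1 leaf. Nearest: P1.

== RESULT ==
1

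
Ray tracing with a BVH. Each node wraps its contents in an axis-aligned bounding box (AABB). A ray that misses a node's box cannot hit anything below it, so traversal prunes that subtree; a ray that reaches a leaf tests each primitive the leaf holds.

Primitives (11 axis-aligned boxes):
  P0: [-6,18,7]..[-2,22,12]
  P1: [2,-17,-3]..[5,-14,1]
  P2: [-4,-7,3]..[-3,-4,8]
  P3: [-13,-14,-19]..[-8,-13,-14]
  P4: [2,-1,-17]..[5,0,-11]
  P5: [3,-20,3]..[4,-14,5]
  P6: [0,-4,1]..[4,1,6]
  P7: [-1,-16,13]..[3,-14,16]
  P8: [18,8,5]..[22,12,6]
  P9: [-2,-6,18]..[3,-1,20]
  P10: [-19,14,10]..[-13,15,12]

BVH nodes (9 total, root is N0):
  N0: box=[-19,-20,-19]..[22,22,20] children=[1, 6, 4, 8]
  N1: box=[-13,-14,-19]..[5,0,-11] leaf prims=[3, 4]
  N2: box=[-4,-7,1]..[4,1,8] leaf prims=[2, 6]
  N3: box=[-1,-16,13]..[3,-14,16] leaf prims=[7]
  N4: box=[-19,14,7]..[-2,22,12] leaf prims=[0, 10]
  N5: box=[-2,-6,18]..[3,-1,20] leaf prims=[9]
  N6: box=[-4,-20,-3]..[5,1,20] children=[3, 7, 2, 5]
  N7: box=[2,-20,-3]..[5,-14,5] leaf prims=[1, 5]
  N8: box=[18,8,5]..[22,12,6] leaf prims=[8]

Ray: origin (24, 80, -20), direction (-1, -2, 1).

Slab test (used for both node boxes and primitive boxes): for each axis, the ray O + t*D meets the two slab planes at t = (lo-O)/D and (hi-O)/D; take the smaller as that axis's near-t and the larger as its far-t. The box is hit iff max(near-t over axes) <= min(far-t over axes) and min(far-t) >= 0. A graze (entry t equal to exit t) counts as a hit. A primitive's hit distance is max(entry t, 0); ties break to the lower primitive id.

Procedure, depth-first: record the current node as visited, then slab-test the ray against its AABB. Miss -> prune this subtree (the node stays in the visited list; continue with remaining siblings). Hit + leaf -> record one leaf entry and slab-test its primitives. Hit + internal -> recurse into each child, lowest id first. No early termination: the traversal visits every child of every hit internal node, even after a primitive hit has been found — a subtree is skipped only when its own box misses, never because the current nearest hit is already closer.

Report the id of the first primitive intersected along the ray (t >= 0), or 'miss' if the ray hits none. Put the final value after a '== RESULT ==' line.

Trace the traversal:
N0 x:[2,43] y:[29,50] z:[1,40] -> hit [29,40], descend [1, 4, 6, 8]
  N1 x:[19,37] y:[40,47] z:[1,9] -> miss, prune
  N4 x:[26,43] y:[29,33] z:[27,32] -> hit [29,32] leaf, test {P0@t=29, P10(miss)}
  N6 x:[19,28] y:[79/2,50] z:[17,40] -> miss, prune
  N8 x:[2,6] y:[34,36] z:[25,26] -> miss, prune

Visited [0, 1, 4, 6, 8]. Tests: 5 box, 1 leaf. Nearest: P0.

== RESULT ==
0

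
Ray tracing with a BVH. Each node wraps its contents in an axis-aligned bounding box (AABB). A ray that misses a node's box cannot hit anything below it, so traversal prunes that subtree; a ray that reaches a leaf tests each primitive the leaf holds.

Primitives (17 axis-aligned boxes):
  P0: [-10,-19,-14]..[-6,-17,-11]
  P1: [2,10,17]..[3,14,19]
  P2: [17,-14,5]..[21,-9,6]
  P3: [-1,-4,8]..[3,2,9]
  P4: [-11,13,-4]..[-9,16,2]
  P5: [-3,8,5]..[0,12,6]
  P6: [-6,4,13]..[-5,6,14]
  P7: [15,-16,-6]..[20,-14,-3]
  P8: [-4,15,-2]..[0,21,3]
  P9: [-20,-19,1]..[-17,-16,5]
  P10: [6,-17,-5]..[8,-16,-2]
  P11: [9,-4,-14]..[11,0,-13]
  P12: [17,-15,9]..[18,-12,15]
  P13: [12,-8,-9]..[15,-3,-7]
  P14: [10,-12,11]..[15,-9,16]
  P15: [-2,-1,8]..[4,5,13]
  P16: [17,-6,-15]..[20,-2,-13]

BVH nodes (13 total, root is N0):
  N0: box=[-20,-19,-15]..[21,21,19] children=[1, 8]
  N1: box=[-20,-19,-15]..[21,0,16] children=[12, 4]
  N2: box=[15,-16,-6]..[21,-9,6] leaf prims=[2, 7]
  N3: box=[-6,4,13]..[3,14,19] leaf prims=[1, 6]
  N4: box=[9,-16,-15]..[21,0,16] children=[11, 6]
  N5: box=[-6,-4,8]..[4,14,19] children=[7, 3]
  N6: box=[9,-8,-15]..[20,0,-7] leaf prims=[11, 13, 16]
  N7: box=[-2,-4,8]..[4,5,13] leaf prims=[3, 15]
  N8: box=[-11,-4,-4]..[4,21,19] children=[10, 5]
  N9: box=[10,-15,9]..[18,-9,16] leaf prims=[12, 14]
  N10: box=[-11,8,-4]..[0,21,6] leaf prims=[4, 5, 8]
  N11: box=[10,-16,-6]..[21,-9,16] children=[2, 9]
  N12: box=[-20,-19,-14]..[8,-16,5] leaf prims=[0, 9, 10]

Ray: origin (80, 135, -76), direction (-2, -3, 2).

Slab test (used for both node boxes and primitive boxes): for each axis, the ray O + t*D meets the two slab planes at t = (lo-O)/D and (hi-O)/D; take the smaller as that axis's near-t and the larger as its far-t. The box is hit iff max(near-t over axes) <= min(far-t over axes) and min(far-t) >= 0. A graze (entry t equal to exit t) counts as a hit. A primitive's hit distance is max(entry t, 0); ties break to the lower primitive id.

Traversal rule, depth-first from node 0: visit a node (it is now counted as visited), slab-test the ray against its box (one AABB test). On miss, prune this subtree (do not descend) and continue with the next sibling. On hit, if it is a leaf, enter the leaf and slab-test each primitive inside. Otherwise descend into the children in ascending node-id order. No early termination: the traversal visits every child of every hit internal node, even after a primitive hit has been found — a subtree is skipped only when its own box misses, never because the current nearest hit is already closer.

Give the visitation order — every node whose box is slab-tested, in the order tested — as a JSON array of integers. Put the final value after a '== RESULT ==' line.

Traverse from the root:
N0 x:[59/2,50] y:[38,154/3] z:[61/2,95/2] -> hit [38,95/2], descend [1, 8]
  N1 x:[59/2,50] y:[45,154/3] z:[61/2,46] -> hit [45,46], descend [4, 12]
    N4 x:[59/2,71/2] y:[45,151/3] z:[61/2,46] -> miss, prune
    N12 x:[36,50] y:[151/3,154/3] z:[31,81/2] -> miss, prune
  N8 x:[38,91/2] y:[38,139/3] z:[36,95/2] -> hit [38,91/2], descend [5, 10]
    N5 x:[38,43] y:[121/3,139/3] z:[42,95/2] -> hit [42,43], descend [3, 7]
      N3 x:[77/2,43] y:[121/3,131/3] z:[89/2,95/2] -> miss, prune
      N7 x:[38,41] y:[130/3,139/3] z:[42,89/2] -> miss, prune
    N10 x:[40,91/2] y:[38,127/3] z:[36,41] -> hit [40,41] leaf, test {P4(miss), P5@t=41, P8(miss)}

Visited [0, 1, 4, 12, 8, 5, 3, 7, 10]. Tests: 9 box, 1 leaf. Nearest: P5.

== RESULT ==
[0, 1, 4, 12, 8, 5, 3, 7, 10]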